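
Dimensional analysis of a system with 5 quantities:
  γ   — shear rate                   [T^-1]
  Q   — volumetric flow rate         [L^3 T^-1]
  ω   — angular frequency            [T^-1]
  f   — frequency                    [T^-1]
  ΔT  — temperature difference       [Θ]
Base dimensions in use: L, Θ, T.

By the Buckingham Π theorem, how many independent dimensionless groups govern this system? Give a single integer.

2

Dimensional matrix (L×Θ×T by γ×Q×ω×f×ΔT):
  L: [ 0  3  0  0  0]
  Θ: [ 0  0  0  0  1]
  T: [-1 -1 -1 -1  0]
Echelon form has 3 nonzero rows (pivots: γ,Q,ΔT)
n=5, r=3 ⇒ 2 dimensionless groups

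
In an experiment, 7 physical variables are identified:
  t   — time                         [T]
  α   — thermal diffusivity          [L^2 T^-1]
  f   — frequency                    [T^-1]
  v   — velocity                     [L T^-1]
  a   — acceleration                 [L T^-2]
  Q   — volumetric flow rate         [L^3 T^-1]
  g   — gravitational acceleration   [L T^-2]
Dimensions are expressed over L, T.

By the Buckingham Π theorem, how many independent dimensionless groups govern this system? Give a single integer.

5

Exponent matrix [L,T] × [t,α,f,v,a,Q,g]:
  L: [ 0  2  0  1  1  3  1]
  T: [ 1 -1 -1 -1 -2 -1 -2]
Echelon form has 2 nonzero rows (pivots: t,α)
n=7, r=2 ⇒ 5 dimensionless groups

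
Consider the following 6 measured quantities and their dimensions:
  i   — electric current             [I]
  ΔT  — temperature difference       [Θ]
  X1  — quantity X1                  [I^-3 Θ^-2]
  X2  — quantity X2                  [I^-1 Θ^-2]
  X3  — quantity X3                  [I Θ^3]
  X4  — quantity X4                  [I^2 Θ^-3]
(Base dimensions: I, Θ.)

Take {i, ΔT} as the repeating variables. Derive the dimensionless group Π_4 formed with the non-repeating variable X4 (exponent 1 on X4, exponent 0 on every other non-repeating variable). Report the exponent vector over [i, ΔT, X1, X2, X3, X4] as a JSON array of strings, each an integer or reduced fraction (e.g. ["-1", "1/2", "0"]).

Write exponents as rows I,Θ / cols i,ΔT,X1,X2,X3,X4:
  I: [ 1  0 -3 -1  1  2]
  Θ: [ 0  1 -2 -2  3 -3]
RREF → pivots at {i,ΔT} ⇒ r = 2
Repeat: i,ΔT; free: X1,X2,X3,X4
RREF:
  r0: [   1    0   -3   -1    1    2]
  r1: [   0    1   -2   -2    3   -3]
Fix exponent of X4 at 1, X1 at 0, X2 at 0, X3 at 0; solve each RREF row for its pivot's exponent:
  r0: exp(i) + (2)·1 = 0 ⇒ exp(i) = -2
  r1: exp(ΔT) + (-3)·1 = 0 ⇒ exp(ΔT) = 3
Π_4 = i^-2 · ΔT^3 · X4

["-2", "3", "0", "0", "0", "1"]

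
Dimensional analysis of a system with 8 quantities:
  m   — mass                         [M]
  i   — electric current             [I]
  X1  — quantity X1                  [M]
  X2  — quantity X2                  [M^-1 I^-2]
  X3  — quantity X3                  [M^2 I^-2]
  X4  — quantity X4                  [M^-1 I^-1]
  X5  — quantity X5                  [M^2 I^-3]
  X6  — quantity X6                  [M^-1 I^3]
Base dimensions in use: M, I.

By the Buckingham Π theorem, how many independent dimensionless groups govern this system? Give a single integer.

6

Dimensional matrix (M×I by m×i×X1×X2×X3×X4×X5×X6):
  M: [ 1  0  1 -1  2 -1  2 -1]
  I: [ 0  1  0 -2 -2 -1 -3  3]
Echelon form has 2 nonzero rows (pivots: m,i)
Π count = n − r = 8 − 2 = 6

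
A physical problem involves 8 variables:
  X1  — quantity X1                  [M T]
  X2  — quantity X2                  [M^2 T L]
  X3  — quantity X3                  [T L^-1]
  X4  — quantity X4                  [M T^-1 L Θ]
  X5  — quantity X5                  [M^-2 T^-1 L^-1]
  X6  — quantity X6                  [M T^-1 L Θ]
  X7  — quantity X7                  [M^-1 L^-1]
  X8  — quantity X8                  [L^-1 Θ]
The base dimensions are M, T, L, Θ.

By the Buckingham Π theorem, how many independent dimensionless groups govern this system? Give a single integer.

Write exponents as rows M,T,L,Θ / cols X1,X2,X3,X4,X5,X6,X7,X8:
  M: [ 1  2  0  1 -2  1 -1  0]
  T: [ 1  1  1 -1 -1 -1  0  0]
  L: [ 0  1 -1  1 -1  1 -1 -1]
  Θ: [ 0  0  0  1  0  1  0  1]
RREF → pivots at {X1,X2,X4} ⇒ r = 3
8 vars − rank 3 = 5 Π groups

5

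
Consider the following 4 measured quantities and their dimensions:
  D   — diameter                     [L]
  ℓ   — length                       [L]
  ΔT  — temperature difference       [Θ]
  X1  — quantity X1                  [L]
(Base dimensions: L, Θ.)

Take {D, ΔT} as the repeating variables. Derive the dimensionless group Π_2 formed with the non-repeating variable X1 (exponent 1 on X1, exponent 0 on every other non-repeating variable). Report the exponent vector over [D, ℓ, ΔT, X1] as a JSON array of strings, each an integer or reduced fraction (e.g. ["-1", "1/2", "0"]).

["-1", "0", "0", "1"]

Dimensional matrix (L×Θ by D×ℓ×ΔT×X1):
  L: [ 1  1  0  1]
  Θ: [ 0  0  1  0]
Echelon form has 2 nonzero rows (pivots: D,ΔT)
Pivot set = {D,ΔT}, free = {ℓ,X1}
RREF:
  r0: [   1    1    0    1]
  r1: [   0    0    1    0]
Fix exponent of X1 at 1, ℓ at 0; solve each RREF row for its pivot's exponent:
  r0: exp(D) + (1)·1 = 0 ⇒ exp(D) = -1
  r1: exp(ΔT) + (0)·1 = 0 ⇒ exp(ΔT) = 0
Π_2 = D^-1 · X1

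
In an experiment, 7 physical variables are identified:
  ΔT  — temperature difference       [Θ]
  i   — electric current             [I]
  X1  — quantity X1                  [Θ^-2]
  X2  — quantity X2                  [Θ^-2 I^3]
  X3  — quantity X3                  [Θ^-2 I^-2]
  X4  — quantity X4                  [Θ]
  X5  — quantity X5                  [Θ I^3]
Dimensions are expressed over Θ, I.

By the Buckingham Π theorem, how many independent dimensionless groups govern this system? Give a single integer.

5

Dimensional matrix (Θ×I by ΔT×i×X1×X2×X3×X4×X5):
  Θ: [ 1  0 -2 -2 -2  1  1]
  I: [ 0  1  0  3 -2  0  3]
Row reduction gives pivot columns ΔT,i; rank = 2
7 vars − rank 2 = 5 Π groups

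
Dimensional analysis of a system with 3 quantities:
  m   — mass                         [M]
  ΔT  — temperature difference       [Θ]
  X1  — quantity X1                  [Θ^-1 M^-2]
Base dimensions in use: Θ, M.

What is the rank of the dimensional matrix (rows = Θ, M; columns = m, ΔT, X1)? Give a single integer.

Exponent matrix [Θ,M] × [m,ΔT,X1]:
  Θ: [ 0  1 -1]
  M: [ 1  0 -2]
Echelon form has 2 nonzero rows (pivots: m,ΔT)

2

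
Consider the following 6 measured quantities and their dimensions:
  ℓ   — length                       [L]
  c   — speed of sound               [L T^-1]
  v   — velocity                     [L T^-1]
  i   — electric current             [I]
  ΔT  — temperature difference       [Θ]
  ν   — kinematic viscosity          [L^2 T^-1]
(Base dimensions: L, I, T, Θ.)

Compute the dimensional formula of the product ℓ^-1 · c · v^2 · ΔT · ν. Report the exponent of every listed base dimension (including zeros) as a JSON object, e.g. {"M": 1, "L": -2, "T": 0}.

Exponent matrix [L,I,T,Θ] × [ℓ,c,v,i,ΔT,ν]:
  L: [ 1  1  1  0  0  2]
  I: [ 0  0  0  1  0  0]
  T: [ 0 -1 -1  0  0 -1]
  Θ: [ 0  0  0  0  1  0]
  [L]: (-1)·1+(1)·1+(2)·1+(1)·0+(1)·2 = 4
  [I]: (-1)·0+(1)·0+(2)·0+(1)·0+(1)·0 = 0
  [T]: (-1)·0+(1)·-1+(2)·-1+(1)·0+(1)·-1 = -4
  [Θ]: (-1)·0+(1)·0+(2)·0+(1)·1+(1)·0 = 1
⇒ L^4 T^-4 Θ

{"L": 4, "I": 0, "T": -4, "Θ": 1}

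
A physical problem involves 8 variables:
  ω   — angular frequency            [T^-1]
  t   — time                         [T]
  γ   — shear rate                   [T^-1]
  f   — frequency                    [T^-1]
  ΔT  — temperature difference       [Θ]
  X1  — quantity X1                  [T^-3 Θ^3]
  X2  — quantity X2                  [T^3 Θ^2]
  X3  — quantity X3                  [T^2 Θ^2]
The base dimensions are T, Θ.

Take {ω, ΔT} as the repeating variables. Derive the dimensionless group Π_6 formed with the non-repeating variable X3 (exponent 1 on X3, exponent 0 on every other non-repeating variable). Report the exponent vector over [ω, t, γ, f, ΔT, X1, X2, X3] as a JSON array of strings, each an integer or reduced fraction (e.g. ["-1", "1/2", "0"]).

Exponent matrix [T,Θ] × [ω,t,γ,f,ΔT,X1,X2,X3]:
  T: [-1  1 -1 -1  0 -3  3  2]
  Θ: [ 0  0  0  0  1  3  2  2]
Row reduction gives pivot columns ω,ΔT; rank = 2
Pivot set = {ω,ΔT}, free = {t,γ,f,X1,X2,X3}
RREF:
  r0: [   1   -1    1    1    0    3   -3   -2]
  r1: [   0    0    0    0    1    3    2    2]
Fix exponent of X3 at 1, t at 0, γ at 0, f at 0, X1 at 0, X2 at 0; solve each RREF row for its pivot's exponent:
  r0: exp(ω) + (-2)·1 = 0 ⇒ exp(ω) = 2
  r1: exp(ΔT) + (2)·1 = 0 ⇒ exp(ΔT) = -2
Π_6 = ω^2 · ΔT^-2 · X3

["2", "0", "0", "0", "-2", "0", "0", "1"]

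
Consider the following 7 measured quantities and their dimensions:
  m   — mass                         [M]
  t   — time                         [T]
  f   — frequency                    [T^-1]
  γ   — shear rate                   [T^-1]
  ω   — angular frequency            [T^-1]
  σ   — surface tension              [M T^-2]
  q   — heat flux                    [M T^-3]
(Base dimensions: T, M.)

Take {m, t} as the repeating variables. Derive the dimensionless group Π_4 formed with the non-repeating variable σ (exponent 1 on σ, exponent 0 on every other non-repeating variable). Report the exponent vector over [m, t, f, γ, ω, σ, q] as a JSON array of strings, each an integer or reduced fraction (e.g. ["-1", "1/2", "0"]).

Write exponents as rows T,M / cols m,t,f,γ,ω,σ,q:
  T: [ 0  1 -1 -1 -1 -2 -3]
  M: [ 1  0  0  0  0  1  1]
Echelon form has 2 nonzero rows (pivots: m,t)
Pivot set = {m,t}, free = {f,γ,ω,σ,q}
RREF:
  r0: [   1    0    0    0    0    1    1]
  r1: [   0    1   -1   -1   -1   -2   -3]
Fix exponent of σ at 1, f at 0, γ at 0, ω at 0, q at 0; solve each RREF row for its pivot's exponent:
  r0: exp(m) + (1)·1 = 0 ⇒ exp(m) = -1
  r1: exp(t) + (-2)·1 = 0 ⇒ exp(t) = 2
Π_4 = m^-1 · t^2 · σ

["-1", "2", "0", "0", "0", "1", "0"]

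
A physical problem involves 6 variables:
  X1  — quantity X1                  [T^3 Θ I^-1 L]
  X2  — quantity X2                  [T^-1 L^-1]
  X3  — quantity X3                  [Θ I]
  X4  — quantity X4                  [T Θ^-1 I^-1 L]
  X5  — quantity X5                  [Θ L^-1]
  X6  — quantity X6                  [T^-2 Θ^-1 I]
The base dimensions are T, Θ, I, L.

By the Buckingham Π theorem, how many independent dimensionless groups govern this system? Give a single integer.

Dimensional matrix (T×Θ×I×L by X1×X2×X3×X4×X5×X6):
  T: [ 3 -1  0  1  0 -2]
  Θ: [ 1  0  1 -1  1 -1]
  I: [-1  0  1 -1  0  1]
  L: [ 1 -1  0  1 -1  0]
Row reduction gives pivot columns X1,X2,X3; rank = 3
n=6, r=3 ⇒ 3 dimensionless groups

3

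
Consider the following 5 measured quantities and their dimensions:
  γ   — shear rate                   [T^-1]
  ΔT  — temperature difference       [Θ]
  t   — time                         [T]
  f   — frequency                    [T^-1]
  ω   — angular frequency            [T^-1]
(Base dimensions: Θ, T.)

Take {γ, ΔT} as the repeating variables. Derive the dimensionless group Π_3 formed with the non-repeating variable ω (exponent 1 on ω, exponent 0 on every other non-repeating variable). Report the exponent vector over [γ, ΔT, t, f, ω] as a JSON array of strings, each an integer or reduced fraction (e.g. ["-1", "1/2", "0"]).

Write exponents as rows Θ,T / cols γ,ΔT,t,f,ω:
  Θ: [ 0  1  0  0  0]
  T: [-1  0  1 -1 -1]
Row reduction gives pivot columns γ,ΔT; rank = 2
Pivot set = {γ,ΔT}, free = {t,f,ω}
RREF:
  r0: [   1    0   -1    1    1]
  r1: [   0    1    0    0    0]
Fix exponent of ω at 1, t at 0, f at 0; solve each RREF row for its pivot's exponent:
  r0: exp(γ) + (1)·1 = 0 ⇒ exp(γ) = -1
  r1: exp(ΔT) + (0)·1 = 0 ⇒ exp(ΔT) = 0
Π_3 = γ^-1 · ω

["-1", "0", "0", "0", "1"]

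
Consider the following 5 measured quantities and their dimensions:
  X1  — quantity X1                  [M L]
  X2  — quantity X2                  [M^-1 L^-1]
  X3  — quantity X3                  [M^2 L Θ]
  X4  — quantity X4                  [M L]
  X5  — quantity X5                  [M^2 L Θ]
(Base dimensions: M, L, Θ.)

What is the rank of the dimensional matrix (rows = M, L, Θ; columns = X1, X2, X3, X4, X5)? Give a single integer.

2

Dimensional matrix (M×L×Θ by X1×X2×X3×X4×X5):
  M: [ 1 -1  2  1  2]
  L: [ 1 -1  1  1  1]
  Θ: [ 0  0  1  0  1]
Echelon form has 2 nonzero rows (pivots: X1,X3)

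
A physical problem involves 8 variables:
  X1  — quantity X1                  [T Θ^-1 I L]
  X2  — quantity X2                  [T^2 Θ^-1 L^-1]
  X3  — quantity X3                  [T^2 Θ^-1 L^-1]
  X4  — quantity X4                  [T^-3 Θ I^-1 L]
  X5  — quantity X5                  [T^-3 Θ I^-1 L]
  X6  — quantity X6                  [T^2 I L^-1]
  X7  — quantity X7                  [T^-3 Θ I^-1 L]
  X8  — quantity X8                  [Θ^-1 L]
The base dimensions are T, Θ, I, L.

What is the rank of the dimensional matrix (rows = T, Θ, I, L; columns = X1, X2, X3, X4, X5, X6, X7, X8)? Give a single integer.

3

Write exponents as rows T,Θ,I,L / cols X1,X2,X3,X4,X5,X6,X7,X8:
  T: [ 1  2  2 -3 -3  2 -3  0]
  Θ: [-1 -1 -1  1  1  0  1 -1]
  I: [ 1  0  0 -1 -1  1 -1  0]
  L: [ 1 -1 -1  1  1 -1  1  1]
RREF → pivots at {X1,X2,X4} ⇒ r = 3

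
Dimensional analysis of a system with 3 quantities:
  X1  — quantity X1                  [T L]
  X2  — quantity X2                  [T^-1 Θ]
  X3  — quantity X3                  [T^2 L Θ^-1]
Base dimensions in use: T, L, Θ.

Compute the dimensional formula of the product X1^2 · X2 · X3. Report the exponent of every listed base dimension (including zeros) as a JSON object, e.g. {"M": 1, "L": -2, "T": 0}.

Exponent matrix [T,L,Θ] × [X1,X2,X3]:
  T: [ 1 -1  2]
  L: [ 1  0  1]
  Θ: [ 0  1 -1]
  [T]: (2)·1+(1)·-1+(1)·2 = 3
  [L]: (2)·1+(1)·0+(1)·1 = 3
  [Θ]: (2)·0+(1)·1+(1)·-1 = 0
⇒ T^3 L^3

{"T": 3, "L": 3, "Θ": 0}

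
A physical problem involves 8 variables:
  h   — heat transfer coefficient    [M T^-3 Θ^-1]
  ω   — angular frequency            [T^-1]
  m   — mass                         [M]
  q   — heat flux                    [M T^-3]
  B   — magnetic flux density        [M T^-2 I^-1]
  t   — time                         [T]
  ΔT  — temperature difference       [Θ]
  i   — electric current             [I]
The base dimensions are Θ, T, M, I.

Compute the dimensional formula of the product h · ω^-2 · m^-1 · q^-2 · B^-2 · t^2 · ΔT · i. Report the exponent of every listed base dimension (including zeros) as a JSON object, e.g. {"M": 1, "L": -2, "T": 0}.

Exponent matrix [Θ,T,M,I] × [h,ω,m,q,B,t,ΔT,i]:
  Θ: [-1  0  0  0  0  0  1  0]
  T: [-3 -1  0 -3 -2  1  0  0]
  M: [ 1  0  1  1  1  0  0  0]
  I: [ 0  0  0  0 -1  0  0  1]
  [Θ]: (1)·-1+(-2)·0+(-1)·0+(-2)·0+(-2)·0+(2)·0+(1)·1+(1)·0 = 0
  [T]: (1)·-3+(-2)·-1+(-1)·0+(-2)·-3+(-2)·-2+(2)·1+(1)·0+(1)·0 = 11
  [M]: (1)·1+(-2)·0+(-1)·1+(-2)·1+(-2)·1+(2)·0+(1)·0+(1)·0 = -4
  [I]: (1)·0+(-2)·0+(-1)·0+(-2)·0+(-2)·-1+(2)·0+(1)·0+(1)·1 = 3
⇒ T^11 M^-4 I^3

{"Θ": 0, "T": 11, "M": -4, "I": 3}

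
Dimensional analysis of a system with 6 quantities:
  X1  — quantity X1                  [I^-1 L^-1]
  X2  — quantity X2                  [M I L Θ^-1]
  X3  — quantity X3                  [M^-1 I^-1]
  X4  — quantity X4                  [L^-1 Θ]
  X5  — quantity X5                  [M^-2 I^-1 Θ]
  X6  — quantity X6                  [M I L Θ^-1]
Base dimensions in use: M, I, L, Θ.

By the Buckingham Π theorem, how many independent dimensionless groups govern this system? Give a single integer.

Write exponents as rows M,I,L,Θ / cols X1,X2,X3,X4,X5,X6:
  M: [ 0  1 -1  0 -2  1]
  I: [-1  1 -1  0 -1  1]
  L: [-1  1  0 -1  0  1]
  Θ: [ 0 -1  0  1  1 -1]
RREF → pivots at {X1,X2,X3} ⇒ r = 3
Π count = n − r = 6 − 3 = 3

3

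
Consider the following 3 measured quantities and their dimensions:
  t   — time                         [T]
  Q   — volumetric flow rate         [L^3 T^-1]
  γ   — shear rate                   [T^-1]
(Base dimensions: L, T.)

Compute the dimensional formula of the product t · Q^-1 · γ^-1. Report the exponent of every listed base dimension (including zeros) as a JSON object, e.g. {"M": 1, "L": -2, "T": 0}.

{"L": -3, "T": 3}

Write exponents as rows L,T / cols t,Q,γ:
  L: [ 0  3  0]
  T: [ 1 -1 -1]
  [L]: (1)·0+(-1)·3+(-1)·0 = -3
  [T]: (1)·1+(-1)·-1+(-1)·-1 = 3
⇒ L^-3 T^3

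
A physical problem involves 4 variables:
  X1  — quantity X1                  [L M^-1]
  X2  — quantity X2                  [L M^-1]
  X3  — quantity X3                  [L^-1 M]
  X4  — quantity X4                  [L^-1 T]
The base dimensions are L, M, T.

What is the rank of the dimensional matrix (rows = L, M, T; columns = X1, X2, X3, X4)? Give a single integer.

2

Write exponents as rows L,M,T / cols X1,X2,X3,X4:
  L: [ 1  1 -1 -1]
  M: [-1 -1  1  0]
  T: [ 0  0  0  1]
Echelon form has 2 nonzero rows (pivots: X1,X4)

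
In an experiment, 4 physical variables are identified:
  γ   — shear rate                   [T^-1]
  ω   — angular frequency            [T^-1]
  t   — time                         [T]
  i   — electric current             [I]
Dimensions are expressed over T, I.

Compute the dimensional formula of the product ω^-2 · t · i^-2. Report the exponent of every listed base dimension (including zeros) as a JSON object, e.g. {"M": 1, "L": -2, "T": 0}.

{"T": 3, "I": -2}

Exponent matrix [T,I] × [γ,ω,t,i]:
  T: [-1 -1  1  0]
  I: [ 0  0  0  1]
  [T]: (-2)·-1+(1)·1+(-2)·0 = 3
  [I]: (-2)·0+(1)·0+(-2)·1 = -2
⇒ T^3 I^-2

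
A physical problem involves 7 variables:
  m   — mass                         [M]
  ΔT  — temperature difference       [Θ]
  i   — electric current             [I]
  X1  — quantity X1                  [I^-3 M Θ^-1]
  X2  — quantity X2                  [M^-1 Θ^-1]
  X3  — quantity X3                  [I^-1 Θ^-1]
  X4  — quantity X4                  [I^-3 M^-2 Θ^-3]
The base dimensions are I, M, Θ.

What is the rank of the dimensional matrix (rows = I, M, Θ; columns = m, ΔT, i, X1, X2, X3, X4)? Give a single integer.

Write exponents as rows I,M,Θ / cols m,ΔT,i,X1,X2,X3,X4:
  I: [ 0  0  1 -3  0 -1 -3]
  M: [ 1  0  0  1 -1  0 -2]
  Θ: [ 0  1  0 -1 -1 -1 -3]
Row reduction gives pivot columns m,ΔT,i; rank = 3

3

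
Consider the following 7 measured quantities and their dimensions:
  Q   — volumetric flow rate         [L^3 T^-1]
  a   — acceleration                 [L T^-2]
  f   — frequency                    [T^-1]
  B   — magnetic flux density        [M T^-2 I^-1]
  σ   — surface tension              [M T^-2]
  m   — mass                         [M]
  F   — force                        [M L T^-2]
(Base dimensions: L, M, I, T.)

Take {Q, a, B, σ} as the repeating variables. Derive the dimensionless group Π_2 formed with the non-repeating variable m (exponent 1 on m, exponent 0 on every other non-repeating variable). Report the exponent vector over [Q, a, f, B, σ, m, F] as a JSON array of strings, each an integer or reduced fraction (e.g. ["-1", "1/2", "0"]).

Dimensional matrix (L×M×I×T by Q×a×f×B×σ×m×F):
  L: [ 3  1  0  0  0  0  1]
  M: [ 0  0  0  1  1  1  1]
  I: [ 0  0  0 -1  0  0  0]
  T: [-1 -2 -1 -2 -2  0 -2]
Row reduction gives pivot columns Q,a,B,σ; rank = 4
Repeat: Q,a,B,σ; free: f,m,F
RREF:
  r0: [   1    0 -1/5    0    0  2/5  2/5]
  r1: [   0    1  3/5    0    0 -6/5 -1/5]
  r2: [   0    0    0    1    0    0    0]
  r3: [   0    0    0    0    1    1    1]
Fix exponent of m at 1, f at 0, F at 0; solve each RREF row for its pivot's exponent:
  r0: exp(Q) + (2/5)·1 = 0 ⇒ exp(Q) = -2/5
  r1: exp(a) + (-6/5)·1 = 0 ⇒ exp(a) = 6/5
  r2: exp(B) + (0)·1 = 0 ⇒ exp(B) = 0
  r3: exp(σ) + (1)·1 = 0 ⇒ exp(σ) = -1
Π_2 = Q^(-2/5) · a^(6/5) · σ^-1 · m

["-2/5", "6/5", "0", "0", "-1", "1", "0"]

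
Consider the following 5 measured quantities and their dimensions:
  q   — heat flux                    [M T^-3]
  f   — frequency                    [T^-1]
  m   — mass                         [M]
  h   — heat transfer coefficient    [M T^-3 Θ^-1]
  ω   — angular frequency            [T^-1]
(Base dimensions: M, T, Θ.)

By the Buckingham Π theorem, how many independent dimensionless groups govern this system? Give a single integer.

Write exponents as rows M,T,Θ / cols q,f,m,h,ω:
  M: [ 1  0  1  1  0]
  T: [-3 -1  0 -3 -1]
  Θ: [ 0  0  0 -1  0]
Echelon form has 3 nonzero rows (pivots: q,f,h)
5 vars − rank 3 = 2 Π groups

2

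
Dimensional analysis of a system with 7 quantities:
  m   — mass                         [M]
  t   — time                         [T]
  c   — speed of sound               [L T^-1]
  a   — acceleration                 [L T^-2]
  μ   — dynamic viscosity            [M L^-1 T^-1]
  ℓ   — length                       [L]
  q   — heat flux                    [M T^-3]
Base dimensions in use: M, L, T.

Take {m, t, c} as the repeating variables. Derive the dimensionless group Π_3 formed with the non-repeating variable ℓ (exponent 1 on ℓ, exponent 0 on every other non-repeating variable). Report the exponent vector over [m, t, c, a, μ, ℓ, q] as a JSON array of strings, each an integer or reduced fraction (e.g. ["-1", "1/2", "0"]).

Write exponents as rows M,L,T / cols m,t,c,a,μ,ℓ,q:
  M: [ 1  0  0  0  1  0  1]
  L: [ 0  0  1  1 -1  1  0]
  T: [ 0  1 -1 -2 -1  0 -3]
Echelon form has 3 nonzero rows (pivots: m,t,c)
Pivot set = {m,t,c}, free = {a,μ,ℓ,q}
RREF:
  r0: [   1    0    0    0    1    0    1]
  r1: [   0    1    0   -1   -2    1   -3]
  r2: [   0    0    1    1   -1    1    0]
Fix exponent of ℓ at 1, a at 0, μ at 0, q at 0; solve each RREF row for its pivot's exponent:
  r0: exp(m) + (0)·1 = 0 ⇒ exp(m) = 0
  r1: exp(t) + (1)·1 = 0 ⇒ exp(t) = -1
  r2: exp(c) + (1)·1 = 0 ⇒ exp(c) = -1
Π_3 = t^-1 · c^-1 · ℓ

["0", "-1", "-1", "0", "0", "1", "0"]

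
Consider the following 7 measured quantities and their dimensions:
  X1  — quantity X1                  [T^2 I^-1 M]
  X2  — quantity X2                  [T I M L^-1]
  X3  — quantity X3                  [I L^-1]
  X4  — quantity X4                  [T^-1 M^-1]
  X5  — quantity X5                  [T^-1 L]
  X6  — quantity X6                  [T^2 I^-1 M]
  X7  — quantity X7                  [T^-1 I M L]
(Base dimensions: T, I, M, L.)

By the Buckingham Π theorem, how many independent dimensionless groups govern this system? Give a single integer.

Write exponents as rows T,I,M,L / cols X1,X2,X3,X4,X5,X6,X7:
  T: [ 2  1  0 -1 -1  2 -1]
  I: [-1  1  1  0  0 -1  1]
  M: [ 1  1  0 -1  0  1  1]
  L: [ 0 -1 -1  0  1  0  1]
RREF → pivots at {X1,X2,X3} ⇒ r = 3
n=7, r=3 ⇒ 4 dimensionless groups

4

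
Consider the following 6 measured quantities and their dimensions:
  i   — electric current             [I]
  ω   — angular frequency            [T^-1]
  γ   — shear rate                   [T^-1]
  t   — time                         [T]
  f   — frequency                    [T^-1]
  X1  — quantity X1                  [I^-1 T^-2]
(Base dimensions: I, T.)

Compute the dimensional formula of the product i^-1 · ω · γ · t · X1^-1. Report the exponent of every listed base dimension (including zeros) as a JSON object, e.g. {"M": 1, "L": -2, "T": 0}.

Write exponents as rows I,T / cols i,ω,γ,t,f,X1:
  I: [ 1  0  0  0  0 -1]
  T: [ 0 -1 -1  1 -1 -2]
  [I]: (-1)·1+(1)·0+(1)·0+(1)·0+(-1)·-1 = 0
  [T]: (-1)·0+(1)·-1+(1)·-1+(1)·1+(-1)·-2 = 1
⇒ T

{"I": 0, "T": 1}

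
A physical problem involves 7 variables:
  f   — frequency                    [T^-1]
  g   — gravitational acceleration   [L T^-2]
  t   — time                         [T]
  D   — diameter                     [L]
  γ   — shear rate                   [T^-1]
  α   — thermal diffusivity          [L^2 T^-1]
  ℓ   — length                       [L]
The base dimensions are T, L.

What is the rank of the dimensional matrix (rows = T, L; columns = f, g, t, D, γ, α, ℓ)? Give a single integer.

Exponent matrix [T,L] × [f,g,t,D,γ,α,ℓ]:
  T: [-1 -2  1  0 -1 -1  0]
  L: [ 0  1  0  1  0  2  1]
Echelon form has 2 nonzero rows (pivots: f,g)

2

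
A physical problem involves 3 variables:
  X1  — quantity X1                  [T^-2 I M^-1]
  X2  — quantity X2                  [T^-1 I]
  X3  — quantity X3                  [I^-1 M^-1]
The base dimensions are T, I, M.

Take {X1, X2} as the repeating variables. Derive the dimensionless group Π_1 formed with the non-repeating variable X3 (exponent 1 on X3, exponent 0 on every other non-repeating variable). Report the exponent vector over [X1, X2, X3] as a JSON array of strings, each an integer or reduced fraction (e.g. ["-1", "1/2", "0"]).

Write exponents as rows T,I,M / cols X1,X2,X3:
  T: [-2 -1  0]
  I: [ 1  1 -1]
  M: [-1  0 -1]
Row reduction gives pivot columns X1,X2; rank = 2
Repeat: X1,X2; free: X3
RREF:
  r0: [   1    0    1]
  r1: [   0    1   -2]
  r2: [   0    0    0]
Fix exponent of X3 at 1; solve each RREF row for its pivot's exponent:
  r0: exp(X1) + (1)·1 = 0 ⇒ exp(X1) = -1
  r1: exp(X2) + (-2)·1 = 0 ⇒ exp(X2) = 2
Π_1 = X1^-1 · X2^2 · X3

["-1", "2", "1"]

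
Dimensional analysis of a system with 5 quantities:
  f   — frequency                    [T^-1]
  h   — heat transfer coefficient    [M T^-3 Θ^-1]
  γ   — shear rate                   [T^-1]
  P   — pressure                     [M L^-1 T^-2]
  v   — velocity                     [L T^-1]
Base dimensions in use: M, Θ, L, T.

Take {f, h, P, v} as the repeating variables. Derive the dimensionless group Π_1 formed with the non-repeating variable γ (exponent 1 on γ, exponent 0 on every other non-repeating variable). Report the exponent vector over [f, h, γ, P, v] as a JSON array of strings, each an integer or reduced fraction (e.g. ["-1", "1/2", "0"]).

Write exponents as rows M,Θ,L,T / cols f,h,γ,P,v:
  M: [ 0  1  0  1  0]
  Θ: [ 0 -1  0  0  0]
  L: [ 0  0  0 -1  1]
  T: [-1 -3 -1 -2 -1]
RREF → pivots at {f,h,P,v} ⇒ r = 4
Pivot set = {f,h,P,v}, free = {γ}
RREF:
  r0: [   1    0    1    0    0]
  r1: [   0    1    0    0    0]
  r2: [   0    0    0    1    0]
  r3: [   0    0    0    0    1]
Fix exponent of γ at 1; solve each RREF row for its pivot's exponent:
  r0: exp(f) + (1)·1 = 0 ⇒ exp(f) = -1
  r1: exp(h) + (0)·1 = 0 ⇒ exp(h) = 0
  r2: exp(P) + (0)·1 = 0 ⇒ exp(P) = 0
  r3: exp(v) + (0)·1 = 0 ⇒ exp(v) = 0
Π_1 = f^-1 · γ

["-1", "0", "1", "0", "0"]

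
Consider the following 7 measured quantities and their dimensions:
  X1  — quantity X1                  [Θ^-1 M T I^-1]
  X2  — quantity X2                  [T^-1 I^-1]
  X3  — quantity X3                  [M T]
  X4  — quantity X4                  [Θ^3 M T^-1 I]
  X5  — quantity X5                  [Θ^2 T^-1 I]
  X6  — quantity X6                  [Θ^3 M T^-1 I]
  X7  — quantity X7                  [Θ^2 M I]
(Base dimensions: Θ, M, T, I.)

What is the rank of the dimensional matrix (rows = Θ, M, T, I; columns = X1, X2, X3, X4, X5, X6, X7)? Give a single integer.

3

Dimensional matrix (Θ×M×T×I by X1×X2×X3×X4×X5×X6×X7):
  Θ: [-1  0  0  3  2  3  2]
  M: [ 1  0  1  1  0  1  1]
  T: [ 1 -1  1 -1 -1 -1  0]
  I: [-1 -1  0  1  1  1  1]
Row reduction gives pivot columns X1,X2,X3; rank = 3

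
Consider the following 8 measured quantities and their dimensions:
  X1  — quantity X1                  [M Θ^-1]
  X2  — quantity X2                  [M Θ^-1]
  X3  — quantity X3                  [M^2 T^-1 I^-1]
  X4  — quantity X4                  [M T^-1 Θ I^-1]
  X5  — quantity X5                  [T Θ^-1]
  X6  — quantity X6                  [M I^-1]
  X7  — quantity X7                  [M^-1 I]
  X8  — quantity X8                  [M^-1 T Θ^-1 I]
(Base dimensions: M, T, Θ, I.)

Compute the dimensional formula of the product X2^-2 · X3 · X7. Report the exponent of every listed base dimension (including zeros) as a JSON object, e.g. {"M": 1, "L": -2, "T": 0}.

{"M": -1, "T": -1, "Θ": 2, "I": 0}

Exponent matrix [M,T,Θ,I] × [X1,X2,X3,X4,X5,X6,X7,X8]:
  M: [ 1  1  2  1  0  1 -1 -1]
  T: [ 0  0 -1 -1  1  0  0  1]
  Θ: [-1 -1  0  1 -1  0  0 -1]
  I: [ 0  0 -1 -1  0 -1  1  1]
  [M]: (-2)·1+(1)·2+(1)·-1 = -1
  [T]: (-2)·0+(1)·-1+(1)·0 = -1
  [Θ]: (-2)·-1+(1)·0+(1)·0 = 2
  [I]: (-2)·0+(1)·-1+(1)·1 = 0
⇒ M^-1 T^-1 Θ^2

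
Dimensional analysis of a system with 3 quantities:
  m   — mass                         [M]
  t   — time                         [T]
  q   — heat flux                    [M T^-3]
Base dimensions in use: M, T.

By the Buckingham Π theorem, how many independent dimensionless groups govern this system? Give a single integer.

Write exponents as rows M,T / cols m,t,q:
  M: [ 1  0  1]
  T: [ 0  1 -3]
Echelon form has 2 nonzero rows (pivots: m,t)
3 vars − rank 2 = 1 Π group

1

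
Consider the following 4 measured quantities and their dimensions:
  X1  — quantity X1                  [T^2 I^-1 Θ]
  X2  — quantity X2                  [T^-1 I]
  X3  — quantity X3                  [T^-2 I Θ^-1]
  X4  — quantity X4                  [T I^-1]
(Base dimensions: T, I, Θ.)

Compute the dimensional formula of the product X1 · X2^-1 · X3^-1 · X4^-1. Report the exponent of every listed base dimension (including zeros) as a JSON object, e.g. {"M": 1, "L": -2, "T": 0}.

Write exponents as rows T,I,Θ / cols X1,X2,X3,X4:
  T: [ 2 -1 -2  1]
  I: [-1  1  1 -1]
  Θ: [ 1  0 -1  0]
  [T]: (1)·2+(-1)·-1+(-1)·-2+(-1)·1 = 4
  [I]: (1)·-1+(-1)·1+(-1)·1+(-1)·-1 = -2
  [Θ]: (1)·1+(-1)·0+(-1)·-1+(-1)·0 = 2
⇒ T^4 I^-2 Θ^2

{"T": 4, "I": -2, "Θ": 2}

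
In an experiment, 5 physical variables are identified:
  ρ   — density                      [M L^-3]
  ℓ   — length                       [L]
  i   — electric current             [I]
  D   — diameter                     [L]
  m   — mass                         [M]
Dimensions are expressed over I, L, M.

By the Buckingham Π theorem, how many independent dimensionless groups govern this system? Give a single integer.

Dimensional matrix (I×L×M by ρ×ℓ×i×D×m):
  I: [ 0  0  1  0  0]
  L: [-3  1  0  1  0]
  M: [ 1  0  0  0  1]
RREF → pivots at {ρ,ℓ,i} ⇒ r = 3
Π count = n − r = 5 − 3 = 2

2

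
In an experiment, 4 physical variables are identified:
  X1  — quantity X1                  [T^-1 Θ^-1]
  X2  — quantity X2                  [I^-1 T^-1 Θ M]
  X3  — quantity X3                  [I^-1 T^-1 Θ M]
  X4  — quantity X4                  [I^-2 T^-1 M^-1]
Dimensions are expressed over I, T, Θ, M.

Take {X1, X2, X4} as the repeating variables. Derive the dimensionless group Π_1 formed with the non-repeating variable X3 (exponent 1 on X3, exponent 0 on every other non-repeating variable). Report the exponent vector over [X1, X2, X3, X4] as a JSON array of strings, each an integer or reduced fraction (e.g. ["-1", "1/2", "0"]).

["0", "-1", "1", "0"]

Dimensional matrix (I×T×Θ×M by X1×X2×X3×X4):
  I: [ 0 -1 -1 -2]
  T: [-1 -1 -1 -1]
  Θ: [-1  1  1  0]
  M: [ 0  1  1 -1]
Echelon form has 3 nonzero rows (pivots: X1,X2,X4)
Repeat: X1,X2,X4; free: X3
RREF:
  r0: [   1    0    0    0]
  r1: [   0    1    1    0]
  r2: [   0    0    0    1]
  r3: [   0    0    0    0]
Fix exponent of X3 at 1; solve each RREF row for its pivot's exponent:
  r0: exp(X1) + (0)·1 = 0 ⇒ exp(X1) = 0
  r1: exp(X2) + (1)·1 = 0 ⇒ exp(X2) = -1
  r2: exp(X4) + (0)·1 = 0 ⇒ exp(X4) = 0
Π_1 = X2^-1 · X3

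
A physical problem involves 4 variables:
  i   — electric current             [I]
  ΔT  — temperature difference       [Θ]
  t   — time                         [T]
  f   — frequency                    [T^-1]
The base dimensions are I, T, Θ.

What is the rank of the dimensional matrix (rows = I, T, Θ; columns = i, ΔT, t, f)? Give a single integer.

3

Exponent matrix [I,T,Θ] × [i,ΔT,t,f]:
  I: [ 1  0  0  0]
  T: [ 0  0  1 -1]
  Θ: [ 0  1  0  0]
Row reduction gives pivot columns i,ΔT,t; rank = 3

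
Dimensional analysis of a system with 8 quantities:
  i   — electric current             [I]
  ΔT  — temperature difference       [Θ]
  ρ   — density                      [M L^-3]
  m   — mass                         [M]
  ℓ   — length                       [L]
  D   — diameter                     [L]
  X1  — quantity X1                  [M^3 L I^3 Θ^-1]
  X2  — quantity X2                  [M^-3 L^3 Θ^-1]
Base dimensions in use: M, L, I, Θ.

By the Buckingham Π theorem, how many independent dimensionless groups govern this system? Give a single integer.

Write exponents as rows M,L,I,Θ / cols i,ΔT,ρ,m,ℓ,D,X1,X2:
  M: [ 0  0  1  1  0  0  3 -3]
  L: [ 0  0 -3  0  1  1  1  3]
  I: [ 1  0  0  0  0  0  3  0]
  Θ: [ 0  1  0  0  0  0 -1 -1]
Row reduction gives pivot columns i,ΔT,ρ,m; rank = 4
n=8, r=4 ⇒ 4 dimensionless groups

4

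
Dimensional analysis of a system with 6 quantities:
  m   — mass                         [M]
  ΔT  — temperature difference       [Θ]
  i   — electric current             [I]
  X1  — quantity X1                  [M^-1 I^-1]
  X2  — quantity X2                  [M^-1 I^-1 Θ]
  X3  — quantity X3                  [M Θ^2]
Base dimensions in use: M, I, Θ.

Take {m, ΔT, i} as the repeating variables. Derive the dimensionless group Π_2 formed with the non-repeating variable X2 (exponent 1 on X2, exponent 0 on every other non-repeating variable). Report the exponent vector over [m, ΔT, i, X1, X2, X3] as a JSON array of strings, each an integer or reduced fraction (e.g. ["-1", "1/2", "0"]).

Dimensional matrix (M×I×Θ by m×ΔT×i×X1×X2×X3):
  M: [ 1  0  0 -1 -1  1]
  I: [ 0  0  1 -1 -1  0]
  Θ: [ 0  1  0  0  1  2]
Row reduction gives pivot columns m,ΔT,i; rank = 3
Pivot set = {m,ΔT,i}, free = {X1,X2,X3}
RREF:
  r0: [   1    0    0   -1   -1    1]
  r1: [   0    1    0    0    1    2]
  r2: [   0    0    1   -1   -1    0]
Fix exponent of X2 at 1, X1 at 0, X3 at 0; solve each RREF row for its pivot's exponent:
  r0: exp(m) + (-1)·1 = 0 ⇒ exp(m) = 1
  r1: exp(ΔT) + (1)·1 = 0 ⇒ exp(ΔT) = -1
  r2: exp(i) + (-1)·1 = 0 ⇒ exp(i) = 1
Π_2 = m · ΔT^-1 · i · X2

["1", "-1", "1", "0", "1", "0"]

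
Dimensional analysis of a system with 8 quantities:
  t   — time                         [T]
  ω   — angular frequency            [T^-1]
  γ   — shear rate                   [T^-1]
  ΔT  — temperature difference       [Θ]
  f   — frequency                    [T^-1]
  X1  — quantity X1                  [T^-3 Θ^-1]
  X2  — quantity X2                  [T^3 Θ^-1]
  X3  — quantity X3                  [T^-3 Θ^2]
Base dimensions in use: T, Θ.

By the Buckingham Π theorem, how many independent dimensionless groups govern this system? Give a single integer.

6

Write exponents as rows T,Θ / cols t,ω,γ,ΔT,f,X1,X2,X3:
  T: [ 1 -1 -1  0 -1 -3  3 -3]
  Θ: [ 0  0  0  1  0 -1 -1  2]
Echelon form has 2 nonzero rows (pivots: t,ΔT)
n=8, r=2 ⇒ 6 dimensionless groups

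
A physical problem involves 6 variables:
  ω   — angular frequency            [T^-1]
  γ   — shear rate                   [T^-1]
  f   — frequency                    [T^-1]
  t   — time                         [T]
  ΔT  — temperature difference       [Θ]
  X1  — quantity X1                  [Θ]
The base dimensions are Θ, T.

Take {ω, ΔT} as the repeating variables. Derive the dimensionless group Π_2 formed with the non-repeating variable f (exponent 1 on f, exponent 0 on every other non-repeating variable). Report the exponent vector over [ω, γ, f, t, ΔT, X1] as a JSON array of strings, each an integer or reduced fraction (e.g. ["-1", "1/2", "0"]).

Write exponents as rows Θ,T / cols ω,γ,f,t,ΔT,X1:
  Θ: [ 0  0  0  0  1  1]
  T: [-1 -1 -1  1  0  0]
RREF → pivots at {ω,ΔT} ⇒ r = 2
Repeat: ω,ΔT; free: γ,f,t,X1
RREF:
  r0: [   1    1    1   -1    0    0]
  r1: [   0    0    0    0    1    1]
Fix exponent of f at 1, γ at 0, t at 0, X1 at 0; solve each RREF row for its pivot's exponent:
  r0: exp(ω) + (1)·1 = 0 ⇒ exp(ω) = -1
  r1: exp(ΔT) + (0)·1 = 0 ⇒ exp(ΔT) = 0
Π_2 = ω^-1 · f

["-1", "0", "1", "0", "0", "0"]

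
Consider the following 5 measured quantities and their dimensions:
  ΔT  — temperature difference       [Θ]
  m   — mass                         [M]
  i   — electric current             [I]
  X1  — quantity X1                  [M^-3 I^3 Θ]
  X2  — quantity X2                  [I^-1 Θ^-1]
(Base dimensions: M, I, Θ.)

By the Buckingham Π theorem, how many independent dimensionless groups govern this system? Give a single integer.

Write exponents as rows M,I,Θ / cols ΔT,m,i,X1,X2:
  M: [ 0  1  0 -3  0]
  I: [ 0  0  1  3 -1]
  Θ: [ 1  0  0  1 -1]
RREF → pivots at {ΔT,m,i} ⇒ r = 3
5 vars − rank 3 = 2 Π groups

2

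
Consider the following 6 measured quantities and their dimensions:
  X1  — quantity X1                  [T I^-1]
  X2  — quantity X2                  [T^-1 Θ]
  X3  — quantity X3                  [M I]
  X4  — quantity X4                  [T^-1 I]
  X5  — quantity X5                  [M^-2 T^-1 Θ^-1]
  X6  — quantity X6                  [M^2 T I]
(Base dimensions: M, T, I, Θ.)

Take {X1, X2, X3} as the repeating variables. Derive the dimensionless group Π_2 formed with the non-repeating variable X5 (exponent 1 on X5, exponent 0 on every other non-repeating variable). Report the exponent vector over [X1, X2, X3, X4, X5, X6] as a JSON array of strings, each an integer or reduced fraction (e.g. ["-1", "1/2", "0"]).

Exponent matrix [M,T,I,Θ] × [X1,X2,X3,X4,X5,X6]:
  M: [ 0  0  1  0 -2  2]
  T: [ 1 -1  0 -1 -1  1]
  I: [-1  0  1  1  0  1]
  Θ: [ 0  1  0  0 -1  0]
Row reduction gives pivot columns X1,X2,X3; rank = 3
Repeat: X1,X2,X3; free: X4,X5,X6
RREF:
  r0: [   1    0    0   -1   -2    1]
  r1: [   0    1    0    0   -1    0]
  r2: [   0    0    1    0   -2    2]
  r3: [   0    0    0    0    0    0]
Fix exponent of X5 at 1, X4 at 0, X6 at 0; solve each RREF row for its pivot's exponent:
  r0: exp(X1) + (-2)·1 = 0 ⇒ exp(X1) = 2
  r1: exp(X2) + (-1)·1 = 0 ⇒ exp(X2) = 1
  r2: exp(X3) + (-2)·1 = 0 ⇒ exp(X3) = 2
Π_2 = X1^2 · X2 · X3^2 · X5

["2", "1", "2", "0", "1", "0"]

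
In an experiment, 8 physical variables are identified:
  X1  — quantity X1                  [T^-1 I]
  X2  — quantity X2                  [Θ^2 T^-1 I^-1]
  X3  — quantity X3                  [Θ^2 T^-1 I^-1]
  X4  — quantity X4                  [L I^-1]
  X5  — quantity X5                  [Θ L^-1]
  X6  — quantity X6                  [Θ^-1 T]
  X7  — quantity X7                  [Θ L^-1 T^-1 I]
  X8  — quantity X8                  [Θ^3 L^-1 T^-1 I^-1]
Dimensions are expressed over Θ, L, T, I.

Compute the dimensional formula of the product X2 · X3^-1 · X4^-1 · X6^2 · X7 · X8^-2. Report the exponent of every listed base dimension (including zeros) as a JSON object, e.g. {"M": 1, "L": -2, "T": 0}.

{"Θ": -7, "L": 0, "T": 3, "I": 4}

Exponent matrix [Θ,L,T,I] × [X1,X2,X3,X4,X5,X6,X7,X8]:
  Θ: [ 0  2  2  0  1 -1  1  3]
  L: [ 0  0  0  1 -1  0 -1 -1]
  T: [-1 -1 -1  0  0  1 -1 -1]
  I: [ 1 -1 -1 -1  0  0  1 -1]
  [Θ]: (1)·2+(-1)·2+(-1)·0+(2)·-1+(1)·1+(-2)·3 = -7
  [L]: (1)·0+(-1)·0+(-1)·1+(2)·0+(1)·-1+(-2)·-1 = 0
  [T]: (1)·-1+(-1)·-1+(-1)·0+(2)·1+(1)·-1+(-2)·-1 = 3
  [I]: (1)·-1+(-1)·-1+(-1)·-1+(2)·0+(1)·1+(-2)·-1 = 4
⇒ Θ^-7 T^3 I^4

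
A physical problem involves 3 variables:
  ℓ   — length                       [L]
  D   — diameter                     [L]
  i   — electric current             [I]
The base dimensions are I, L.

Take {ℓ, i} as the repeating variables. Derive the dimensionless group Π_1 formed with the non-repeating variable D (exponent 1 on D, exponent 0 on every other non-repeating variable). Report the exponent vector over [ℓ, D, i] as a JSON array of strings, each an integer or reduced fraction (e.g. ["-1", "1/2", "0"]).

["-1", "1", "0"]

Exponent matrix [I,L] × [ℓ,D,i]:
  I: [ 0  0  1]
  L: [ 1  1  0]
Echelon form has 2 nonzero rows (pivots: ℓ,i)
Repeat: ℓ,i; free: D
RREF:
  r0: [   1    1    0]
  r1: [   0    0    1]
Fix exponent of D at 1; solve each RREF row for its pivot's exponent:
  r0: exp(ℓ) + (1)·1 = 0 ⇒ exp(ℓ) = -1
  r1: exp(i) + (0)·1 = 0 ⇒ exp(i) = 0
Π_1 = ℓ^-1 · D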